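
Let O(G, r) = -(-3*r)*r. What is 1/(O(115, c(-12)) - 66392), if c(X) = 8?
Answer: -1/66200 ≈ -1.5106e-5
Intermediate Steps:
O(G, r) = 3*r² (O(G, r) = -(-3)*r² = 3*r²)
1/(O(115, c(-12)) - 66392) = 1/(3*8² - 66392) = 1/(3*64 - 66392) = 1/(192 - 66392) = 1/(-66200) = -1/66200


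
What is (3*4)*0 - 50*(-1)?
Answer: 50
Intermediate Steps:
(3*4)*0 - 50*(-1) = 12*0 + 50 = 0 + 50 = 50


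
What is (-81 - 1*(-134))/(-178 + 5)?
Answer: -53/173 ≈ -0.30636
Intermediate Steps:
(-81 - 1*(-134))/(-178 + 5) = (-81 + 134)/(-173) = -1/173*53 = -53/173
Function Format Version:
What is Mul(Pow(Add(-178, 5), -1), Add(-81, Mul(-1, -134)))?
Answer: Rational(-53, 173) ≈ -0.30636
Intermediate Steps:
Mul(Pow(Add(-178, 5), -1), Add(-81, Mul(-1, -134))) = Mul(Pow(-173, -1), Add(-81, 134)) = Mul(Rational(-1, 173), 53) = Rational(-53, 173)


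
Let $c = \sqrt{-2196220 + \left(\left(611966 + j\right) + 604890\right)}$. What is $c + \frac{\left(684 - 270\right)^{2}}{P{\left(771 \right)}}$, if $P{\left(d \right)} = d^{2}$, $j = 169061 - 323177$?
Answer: $\frac{19044}{66049} + 2 i \sqrt{283370} \approx 0.28833 + 1064.7 i$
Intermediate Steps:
$j = -154116$
$c = 2 i \sqrt{283370}$ ($c = \sqrt{-2196220 + \left(\left(611966 - 154116\right) + 604890\right)} = \sqrt{-2196220 + \left(457850 + 604890\right)} = \sqrt{-2196220 + 1062740} = \sqrt{-1133480} = 2 i \sqrt{283370} \approx 1064.7 i$)
$c + \frac{\left(684 - 270\right)^{2}}{P{\left(771 \right)}} = 2 i \sqrt{283370} + \frac{\left(684 - 270\right)^{2}}{771^{2}} = 2 i \sqrt{283370} + \frac{414^{2}}{594441} = 2 i \sqrt{283370} + 171396 \cdot \frac{1}{594441} = 2 i \sqrt{283370} + \frac{19044}{66049} = \frac{19044}{66049} + 2 i \sqrt{283370}$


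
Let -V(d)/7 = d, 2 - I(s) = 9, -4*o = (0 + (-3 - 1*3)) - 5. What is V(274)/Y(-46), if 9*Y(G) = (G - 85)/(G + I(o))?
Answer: -914886/131 ≈ -6983.9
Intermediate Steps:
o = 11/4 (o = -((0 + (-3 - 1*3)) - 5)/4 = -((0 + (-3 - 3)) - 5)/4 = -((0 - 6) - 5)/4 = -(-6 - 5)/4 = -¼*(-11) = 11/4 ≈ 2.7500)
I(s) = -7 (I(s) = 2 - 1*9 = 2 - 9 = -7)
V(d) = -7*d
Y(G) = (-85 + G)/(9*(-7 + G)) (Y(G) = ((G - 85)/(G - 7))/9 = ((-85 + G)/(-7 + G))/9 = (-85 + G)/(9*(-7 + G)))
V(274)/Y(-46) = (-7*274)/(((-85 - 46)/(9*(-7 - 46)))) = -1918/((⅑)*(-131)/(-53)) = -1918/((⅑)*(-1/53)*(-131)) = -1918/131/477 = -1918*477/131 = -914886/131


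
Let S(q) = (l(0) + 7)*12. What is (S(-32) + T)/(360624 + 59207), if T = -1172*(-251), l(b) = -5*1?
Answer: 294196/419831 ≈ 0.70075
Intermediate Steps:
l(b) = -5
T = 294172
S(q) = 24 (S(q) = (-5 + 7)*12 = 2*12 = 24)
(S(-32) + T)/(360624 + 59207) = (24 + 294172)/(360624 + 59207) = 294196/419831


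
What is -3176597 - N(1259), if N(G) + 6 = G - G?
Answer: -3176591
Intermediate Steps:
N(G) = -6 (N(G) = -6 + (G - G) = -6 + 0 = -6)
-3176597 - N(1259) = -3176597 - 1*(-6) = -3176597 + 6 = -3176591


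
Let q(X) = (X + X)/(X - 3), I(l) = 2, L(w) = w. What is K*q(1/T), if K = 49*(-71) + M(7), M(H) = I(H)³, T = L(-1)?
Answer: -3471/2 ≈ -1735.5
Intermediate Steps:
T = -1
M(H) = 8 (M(H) = 2³ = 8)
q(X) = 2*X/(-3 + X) (q(X) = (2*X)/(-3 + X) = 2*X/(-3 + X))
K = -3471 (K = 49*(-71) + 8 = -3479 + 8 = -3471)
K*q(1/T) = -6942*1/(-1)/(-3 + 1/(-1)) = -6942*1*(-1)/(-3 + 1*(-1)) = -6942*(-1)/(-3 - 1) = -6942*(-1)/(-4) = -6942*(-1)*(-1)/4 = -3471*½ = -3471/2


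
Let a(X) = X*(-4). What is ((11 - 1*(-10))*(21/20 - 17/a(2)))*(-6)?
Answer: -8001/20 ≈ -400.05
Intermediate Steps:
a(X) = -4*X
((11 - 1*(-10))*(21/20 - 17/a(2)))*(-6) = ((11 - 1*(-10))*(21/20 - 17/((-4*2))))*(-6) = ((11 + 10)*(21*(1/20) - 17/(-8)))*(-6) = (21*(21/20 - 17*(-1/8)))*(-6) = (21*(21/20 + 17/8))*(-6) = (21*(127/40))*(-6) = (2667/40)*(-6) = -8001/20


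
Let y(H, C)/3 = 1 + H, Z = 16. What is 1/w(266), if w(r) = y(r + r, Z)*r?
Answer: 1/425334 ≈ 2.3511e-6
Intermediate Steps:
y(H, C) = 3 + 3*H (y(H, C) = 3*(1 + H) = 3 + 3*H)
w(r) = r*(3 + 6*r) (w(r) = (3 + 3*(r + r))*r = (3 + 3*(2*r))*r = (3 + 6*r)*r = r*(3 + 6*r))
1/w(266) = 1/(3*266*(1 + 2*266)) = 1/(3*266*(1 + 532)) = 1/(3*266*533) = 1/425334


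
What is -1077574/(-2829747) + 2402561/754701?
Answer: 2537295319147/711870963549 ≈ 3.5643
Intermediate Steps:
-1077574/(-2829747) + 2402561/754701 = -1077574*(-1/2829747) + 2402561*(1/754701) = 1077574/2829747 + 2402561/754701 = 2537295319147/711870963549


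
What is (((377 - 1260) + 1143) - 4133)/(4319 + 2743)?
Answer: -1291/2354 ≈ -0.54843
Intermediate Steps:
(((377 - 1260) + 1143) - 4133)/(4319 + 2743) = ((-883 + 1143) - 4133)/7062 = (260 - 4133)*(1/7062) = -3873*1/7062 = -1291/2354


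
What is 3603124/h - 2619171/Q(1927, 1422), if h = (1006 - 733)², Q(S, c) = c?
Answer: -3017151637/1682226 ≈ -1793.5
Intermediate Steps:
h = 74529 (h = 273² = 74529)
3603124/h - 2619171/Q(1927, 1422) = 3603124/74529 - 2619171/1422 = 3603124*(1/74529) - 2619171*1/1422 = 514732/10647 - 291019/158 = -3017151637/1682226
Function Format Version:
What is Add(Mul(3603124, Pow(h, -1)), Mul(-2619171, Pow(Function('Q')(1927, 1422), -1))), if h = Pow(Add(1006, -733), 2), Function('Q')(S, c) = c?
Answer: Rational(-3017151637, 1682226) ≈ -1793.5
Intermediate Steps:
h = 74529 (h = Pow(273, 2) = 74529)
Add(Mul(3603124, Pow(h, -1)), Mul(-2619171, Pow(Function('Q')(1927, 1422), -1))) = Add(Mul(3603124, Pow(74529, -1)), Mul(-2619171, Pow(1422, -1))) = Add(Mul(3603124, Rational(1, 74529)), Mul(-2619171, Rational(1, 1422))) = Add(Rational(514732, 10647), Rational(-291019, 158)) = Rational(-3017151637, 1682226)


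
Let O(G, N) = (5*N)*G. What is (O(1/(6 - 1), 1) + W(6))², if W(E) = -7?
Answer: 36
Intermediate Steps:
O(G, N) = 5*G*N
(O(1/(6 - 1), 1) + W(6))² = (5*1/(6 - 1) - 7)² = (5*1/5 - 7)² = (5*(⅕)*1 - 7)² = (1 - 7)² = (-6)² = 36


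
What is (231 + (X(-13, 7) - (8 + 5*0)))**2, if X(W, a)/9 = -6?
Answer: 28561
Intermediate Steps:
X(W, a) = -54 (X(W, a) = 9*(-6) = -54)
(231 + (X(-13, 7) - (8 + 5*0)))**2 = (231 + (-54 - (8 + 5*0)))**2 = (231 + (-54 - (8 + 0)))**2 = (231 + (-54 - 1*8))**2 = (231 + (-54 - 8))**2 = (231 - 62)**2 = 169**2 = 28561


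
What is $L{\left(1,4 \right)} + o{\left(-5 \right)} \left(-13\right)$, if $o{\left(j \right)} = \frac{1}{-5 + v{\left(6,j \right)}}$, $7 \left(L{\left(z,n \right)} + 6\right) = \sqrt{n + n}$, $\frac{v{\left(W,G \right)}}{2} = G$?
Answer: $- \frac{77}{15} + \frac{2 \sqrt{2}}{7} \approx -4.7293$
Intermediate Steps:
$v{\left(W,G \right)} = 2 G$
$L{\left(z,n \right)} = -6 + \frac{\sqrt{2} \sqrt{n}}{7}$ ($L{\left(z,n \right)} = -6 + \frac{\sqrt{n + n}}{7} = -6 + \frac{\sqrt{2 n}}{7} = -6 + \frac{\sqrt{2} \sqrt{n}}{7}$)
$o{\left(j \right)} = \frac{1}{-5 + 2 j}$
$L{\left(1,4 \right)} + o{\left(-5 \right)} \left(-13\right) = \left(-6 + \frac{\sqrt{2} \sqrt{4}}{7}\right) + \frac{1}{-5 + 2 \left(-5\right)} \left(-13\right) = \left(-6 + \frac{1}{7} \sqrt{2} \cdot 2\right) + \frac{1}{-5 - 10} \left(-13\right) = \left(-6 + \frac{2 \sqrt{2}}{7}\right) + \frac{1}{-15} \left(-13\right) = \left(-6 + \frac{2 \sqrt{2}}{7}\right) - - \frac{13}{15} = \left(-6 + \frac{2 \sqrt{2}}{7}\right) + \frac{13}{15} = - \frac{77}{15} + \frac{2 \sqrt{2}}{7}$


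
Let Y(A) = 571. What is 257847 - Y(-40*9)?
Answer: 257276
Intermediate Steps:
257847 - Y(-40*9) = 257847 - 1*571 = 257847 - 571 = 257276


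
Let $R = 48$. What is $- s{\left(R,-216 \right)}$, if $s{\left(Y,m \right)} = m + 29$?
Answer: $187$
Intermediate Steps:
$s{\left(Y,m \right)} = 29 + m$
$- s{\left(R,-216 \right)} = - (29 - 216) = \left(-1\right) \left(-187\right) = 187$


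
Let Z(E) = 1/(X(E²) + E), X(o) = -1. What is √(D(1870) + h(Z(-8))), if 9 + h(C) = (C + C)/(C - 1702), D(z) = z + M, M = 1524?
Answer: √794363941623/15319 ≈ 58.181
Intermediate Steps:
Z(E) = 1/(-1 + E)
D(z) = 1524 + z (D(z) = z + 1524 = 1524 + z)
h(C) = -9 + 2*C/(-1702 + C) (h(C) = -9 + (C + C)/(C - 1702) = -9 + (2*C)/(-1702 + C) = -9 + 2*C/(-1702 + C))
√(D(1870) + h(Z(-8))) = √((1524 + 1870) + (15318 - 7/(-1 - 8))/(-1702 + 1/(-1 - 8))) = √(3394 + (15318 - 7/(-9))/(-1702 + 1/(-9))) = √(3394 + (15318 - 7*(-⅑))/(-1702 - ⅑)) = √(3394 + (15318 + 7/9)/(-15319/9)) = √(3394 - 9/15319*137869/9) = √(3394 - 137869/15319) = √(51854817/15319) = √794363941623/15319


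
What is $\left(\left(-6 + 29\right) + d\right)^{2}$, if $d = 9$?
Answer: $1024$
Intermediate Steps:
$\left(\left(-6 + 29\right) + d\right)^{2} = \left(\left(-6 + 29\right) + 9\right)^{2} = \left(23 + 9\right)^{2} = 32^{2} = 1024$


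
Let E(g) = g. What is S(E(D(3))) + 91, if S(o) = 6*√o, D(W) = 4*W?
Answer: 91 + 12*√3 ≈ 111.78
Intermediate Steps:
S(E(D(3))) + 91 = 6*√(4*3) + 91 = 6*√12 + 91 = 6*(2*√3) + 91 = 12*√3 + 91 = 91 + 12*√3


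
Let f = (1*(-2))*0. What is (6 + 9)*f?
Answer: 0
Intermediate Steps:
f = 0 (f = -2*0 = 0)
(6 + 9)*f = (6 + 9)*0 = 15*0 = 0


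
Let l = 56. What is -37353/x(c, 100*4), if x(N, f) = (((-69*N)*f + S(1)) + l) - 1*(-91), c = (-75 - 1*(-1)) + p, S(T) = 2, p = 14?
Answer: -37353/1656149 ≈ -0.022554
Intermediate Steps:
c = -60 (c = (-75 - 1*(-1)) + 14 = (-75 + 1) + 14 = -74 + 14 = -60)
x(N, f) = 149 - 69*N*f (x(N, f) = (((-69*N)*f + 2) + 56) - 1*(-91) = ((-69*N*f + 2) + 56) + 91 = ((2 - 69*N*f) + 56) + 91 = (58 - 69*N*f) + 91 = 149 - 69*N*f)
-37353/x(c, 100*4) = -37353/(149 - 69*(-60)*100*4) = -37353/(149 - 69*(-60)*400) = -37353/(149 + 1656000) = -37353/1656149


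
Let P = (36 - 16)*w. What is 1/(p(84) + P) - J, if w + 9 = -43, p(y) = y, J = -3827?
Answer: 3658611/956 ≈ 3827.0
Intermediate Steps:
w = -52 (w = -9 - 43 = -52)
P = -1040 (P = (36 - 16)*(-52) = 20*(-52) = -1040)
1/(p(84) + P) - J = 1/(84 - 1040) - 1*(-3827) = 1/(-956) + 3827 = -1/956 + 3827 = 3658611/956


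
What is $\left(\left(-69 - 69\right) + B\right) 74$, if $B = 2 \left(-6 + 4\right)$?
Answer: $-10508$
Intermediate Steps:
$B = -4$ ($B = 2 \left(-2\right) = -4$)
$\left(\left(-69 - 69\right) + B\right) 74 = \left(\left(-69 - 69\right) - 4\right) 74 = \left(-138 - 4\right) 74 = \left(-142\right) 74 = -10508$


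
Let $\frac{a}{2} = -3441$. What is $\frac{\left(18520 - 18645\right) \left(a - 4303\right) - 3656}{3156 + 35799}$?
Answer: $\frac{464823}{12985} \approx 35.797$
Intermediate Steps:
$a = -6882$ ($a = 2 \left(-3441\right) = -6882$)
$\frac{\left(18520 - 18645\right) \left(a - 4303\right) - 3656}{3156 + 35799} = \frac{\left(18520 - 18645\right) \left(-6882 - 4303\right) - 3656}{3156 + 35799} = \frac{\left(-125\right) \left(-11185\right) - 3656}{38955} = \left(1398125 - 3656\right) \frac{1}{38955} = 1394469 \cdot \frac{1}{38955} = \frac{464823}{12985}$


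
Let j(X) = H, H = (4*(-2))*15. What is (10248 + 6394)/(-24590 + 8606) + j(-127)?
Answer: -967361/7992 ≈ -121.04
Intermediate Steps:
H = -120 (H = -8*15 = -120)
j(X) = -120
(10248 + 6394)/(-24590 + 8606) + j(-127) = (10248 + 6394)/(-24590 + 8606) - 120 = 16642/(-15984) - 120 = 16642*(-1/15984) - 120 = -8321/7992 - 120 = -967361/7992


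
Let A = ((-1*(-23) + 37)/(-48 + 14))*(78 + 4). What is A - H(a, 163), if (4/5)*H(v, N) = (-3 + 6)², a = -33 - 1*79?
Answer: -10605/68 ≈ -155.96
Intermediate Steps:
a = -112 (a = -33 - 79 = -112)
H(v, N) = 45/4 (H(v, N) = 5*(-3 + 6)²/4 = (5/4)*3² = (5/4)*9 = 45/4)
A = -2460/17 (A = ((23 + 37)/(-34))*82 = (60*(-1/34))*82 = -30/17*82 = -2460/17 ≈ -144.71)
A - H(a, 163) = -2460/17 - 1*45/4 = -2460/17 - 45/4 = -10605/68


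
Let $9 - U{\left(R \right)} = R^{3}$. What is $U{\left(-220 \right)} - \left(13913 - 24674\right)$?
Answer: $10658770$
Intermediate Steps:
$U{\left(R \right)} = 9 - R^{3}$
$U{\left(-220 \right)} - \left(13913 - 24674\right) = \left(9 - \left(-220\right)^{3}\right) - \left(13913 - 24674\right) = \left(9 - -10648000\right) - -10761 = \left(9 + 10648000\right) + 10761 = 10648009 + 10761 = 10658770$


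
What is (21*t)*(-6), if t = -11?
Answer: 1386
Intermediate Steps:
(21*t)*(-6) = (21*(-11))*(-6) = -231*(-6) = 1386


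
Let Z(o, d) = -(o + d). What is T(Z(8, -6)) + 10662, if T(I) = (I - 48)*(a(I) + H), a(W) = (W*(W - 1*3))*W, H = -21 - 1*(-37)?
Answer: 10862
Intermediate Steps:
H = 16 (H = -21 + 37 = 16)
Z(o, d) = -d - o (Z(o, d) = -(d + o) = -d - o)
a(W) = W²*(-3 + W) (a(W) = (W*(W - 3))*W = (W*(-3 + W))*W = W²*(-3 + W))
T(I) = (-48 + I)*(16 + I²*(-3 + I)) (T(I) = (I - 48)*(I²*(-3 + I) + 16) = (-48 + I)*(16 + I²*(-3 + I)))
T(Z(8, -6)) + 10662 = (-768 + (-1*(-6) - 1*8)⁴ - 51*(-1*(-6) - 1*8)³ + 16*(-1*(-6) - 1*8) + 144*(-1*(-6) - 1*8)²) + 10662 = (-768 + (6 - 8)⁴ - 51*(6 - 8)³ + 16*(6 - 8) + 144*(6 - 8)²) + 10662 = (-768 + (-2)⁴ - 51*(-2)³ + 16*(-2) + 144*(-2)²) + 10662 = (-768 + 16 - 51*(-8) - 32 + 144*4) + 10662 = (-768 + 16 + 408 - 32 + 576) + 10662 = 200 + 10662 = 10862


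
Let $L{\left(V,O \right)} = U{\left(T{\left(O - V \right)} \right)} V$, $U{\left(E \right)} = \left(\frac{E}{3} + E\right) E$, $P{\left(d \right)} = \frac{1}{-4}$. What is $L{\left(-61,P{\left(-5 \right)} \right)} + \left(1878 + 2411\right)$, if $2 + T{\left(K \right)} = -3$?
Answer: $\frac{6767}{3} \approx 2255.7$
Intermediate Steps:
$T{\left(K \right)} = -5$ ($T{\left(K \right)} = -2 - 3 = -5$)
$P{\left(d \right)} = - \frac{1}{4}$
$U{\left(E \right)} = \frac{4 E^{2}}{3}$ ($U{\left(E \right)} = \left(E \frac{1}{3} + E\right) E = \left(\frac{E}{3} + E\right) E = \frac{4 E}{3} E = \frac{4 E^{2}}{3}$)
$L{\left(V,O \right)} = \frac{100 V}{3}$ ($L{\left(V,O \right)} = \frac{4 \left(-5\right)^{2}}{3} V = \frac{4}{3} \cdot 25 V = \frac{100 V}{3}$)
$L{\left(-61,P{\left(-5 \right)} \right)} + \left(1878 + 2411\right) = \frac{100}{3} \left(-61\right) + \left(1878 + 2411\right) = - \frac{6100}{3} + 4289 = \frac{6767}{3}$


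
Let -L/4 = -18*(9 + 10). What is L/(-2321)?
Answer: -1368/2321 ≈ -0.58940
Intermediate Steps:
L = 1368 (L = -(-72)*(9 + 10) = -(-72)*19 = -4*(-342) = 1368)
L/(-2321) = 1368/(-2321) = 1368*(-1/2321) = -1368/2321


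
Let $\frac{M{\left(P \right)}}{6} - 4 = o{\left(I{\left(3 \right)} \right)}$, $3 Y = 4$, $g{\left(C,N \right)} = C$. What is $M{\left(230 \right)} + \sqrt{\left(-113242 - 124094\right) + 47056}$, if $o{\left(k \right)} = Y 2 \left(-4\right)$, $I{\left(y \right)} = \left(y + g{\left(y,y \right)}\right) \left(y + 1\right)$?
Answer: $-40 + 2 i \sqrt{47570} \approx -40.0 + 436.21 i$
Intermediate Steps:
$Y = \frac{4}{3}$ ($Y = \frac{1}{3} \cdot 4 = \frac{4}{3} \approx 1.3333$)
$I{\left(y \right)} = 2 y \left(1 + y\right)$ ($I{\left(y \right)} = \left(y + y\right) \left(y + 1\right) = 2 y \left(1 + y\right)$)
$o{\left(k \right)} = - \frac{32}{3}$ ($o{\left(k \right)} = \frac{4}{3} \cdot 2 \left(-4\right) = \frac{8}{3} \left(-4\right) = - \frac{32}{3}$)
$M{\left(P \right)} = -40$ ($M{\left(P \right)} = 24 + 6 \left(- \frac{32}{3}\right) = 24 - 64 = -40$)
$M{\left(230 \right)} + \sqrt{\left(-113242 - 124094\right) + 47056} = -40 + \sqrt{\left(-113242 - 124094\right) + 47056} = -40 + \sqrt{-237336 + 47056} = -40 + \sqrt{-190280} = -40 + 2 i \sqrt{47570}$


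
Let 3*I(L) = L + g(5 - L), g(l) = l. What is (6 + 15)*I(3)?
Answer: 35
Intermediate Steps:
I(L) = 5/3 (I(L) = (L + (5 - L))/3 = (1/3)*5 = 5/3)
(6 + 15)*I(3) = (6 + 15)*(5/3) = 21*(5/3) = 35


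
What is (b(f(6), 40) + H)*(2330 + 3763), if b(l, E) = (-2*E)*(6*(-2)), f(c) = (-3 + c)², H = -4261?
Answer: -20112993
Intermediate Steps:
b(l, E) = 24*E (b(l, E) = -2*E*(-12) = 24*E)
(b(f(6), 40) + H)*(2330 + 3763) = (24*40 - 4261)*(2330 + 3763) = (960 - 4261)*6093 = -3301*6093 = -20112993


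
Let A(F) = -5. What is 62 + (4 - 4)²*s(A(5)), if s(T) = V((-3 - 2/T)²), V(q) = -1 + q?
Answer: 62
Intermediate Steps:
s(T) = -1 + (-3 - 2/T)²
62 + (4 - 4)²*s(A(5)) = 62 + (4 - 4)²*(-1 + (2 + 3*(-5))²/(-5)²) = 62 + 0²*(-1 + (2 - 15)²/25) = 62 + 0*(-1 + (1/25)*(-13)²) = 62 + 0*(-1 + (1/25)*169) = 62 + 0*(-1 + 169/25) = 62 + 0*(144/25) = 62 + 0 = 62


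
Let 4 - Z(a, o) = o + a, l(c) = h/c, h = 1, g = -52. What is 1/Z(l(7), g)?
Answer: 7/391 ≈ 0.017903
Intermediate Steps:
l(c) = 1/c
Z(a, o) = 4 - a - o (Z(a, o) = 4 - (o + a) = 4 - (a + o) = 4 + (-a - o) = 4 - a - o)
1/Z(l(7), g) = 1/(4 - 1/7 - 1*(-52)) = 1/(4 - 1*⅐ + 52) = 1/(4 - ⅐ + 52) = 1/(391/7) = 7/391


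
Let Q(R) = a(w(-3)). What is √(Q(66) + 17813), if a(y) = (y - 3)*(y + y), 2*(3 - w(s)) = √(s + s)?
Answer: √(17810 - 3*I*√6) ≈ 133.45 - 0.028*I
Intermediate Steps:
w(s) = 3 - √2*√s/2 (w(s) = 3 - √(s + s)/2 = 3 - √2*√s/2)
a(y) = 2*y*(-3 + y) (a(y) = (-3 + y)*(2*y) = 2*y*(-3 + y))
Q(R) = -I*√6*(3 - I*√6/2) (Q(R) = 2*(3 - √2*√(-3)/2)*(-3 + (3 - √2*√(-3)/2)) = 2*(3 - √2*I*√3/2)*(-3 + (3 - √2*I*√3/2)) = 2*(3 - I*√6/2)*(-3 + (3 - I*√6/2)) = 2*(3 - I*√6/2)*(-I*√6/2) = -I*√6*(3 - I*√6/2))
√(Q(66) + 17813) = √((-3 - 3*I*√6) + 17813) = √(17810 - 3*I*√6)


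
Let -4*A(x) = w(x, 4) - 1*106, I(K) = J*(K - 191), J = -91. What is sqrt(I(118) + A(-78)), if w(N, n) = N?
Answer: sqrt(6689) ≈ 81.786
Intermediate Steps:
I(K) = 17381 - 91*K (I(K) = -91*(K - 191) = -91*(-191 + K) = 17381 - 91*K)
A(x) = 53/2 - x/4 (A(x) = -(x - 1*106)/4 = -(x - 106)/4 = -(-106 + x)/4 = 53/2 - x/4)
sqrt(I(118) + A(-78)) = sqrt((17381 - 91*118) + (53/2 - 1/4*(-78))) = sqrt((17381 - 10738) + (53/2 + 39/2)) = sqrt(6643 + 46) = sqrt(6689)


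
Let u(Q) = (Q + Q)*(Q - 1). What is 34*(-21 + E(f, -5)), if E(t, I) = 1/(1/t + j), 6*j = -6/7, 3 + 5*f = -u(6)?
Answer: -867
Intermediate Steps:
u(Q) = 2*Q*(-1 + Q) (u(Q) = (2*Q)*(-1 + Q) = 2*Q*(-1 + Q))
f = -63/5 (f = -⅗ + (-2*6*(-1 + 6))/5 = -⅗ + (-2*6*5)/5 = -⅗ + (-1*60)/5 = -⅗ + (⅕)*(-60) = -⅗ - 12 = -63/5 ≈ -12.600)
j = -⅐ (j = (-6/7)/6 = (-6*⅐)/6 = (⅙)*(-6/7) = -⅐ ≈ -0.14286)
E(t, I) = 1/(-⅐ + 1/t) (E(t, I) = 1/(1/t - ⅐) = 1/(-⅐ + 1/t))
34*(-21 + E(f, -5)) = 34*(-21 - 7*(-63/5)/(-7 - 63/5)) = 34*(-21 - 7*(-63/5)/(-98/5)) = 34*(-21 - 7*(-63/5)*(-5/98)) = 34*(-21 - 9/2) = 34*(-51/2) = -867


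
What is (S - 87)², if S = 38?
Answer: 2401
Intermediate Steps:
(S - 87)² = (38 - 87)² = (-49)² = 2401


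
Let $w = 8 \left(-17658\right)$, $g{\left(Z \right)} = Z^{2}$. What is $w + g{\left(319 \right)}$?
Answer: $-39503$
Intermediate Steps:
$w = -141264$
$w + g{\left(319 \right)} = -141264 + 319^{2} = -141264 + 101761 = -39503$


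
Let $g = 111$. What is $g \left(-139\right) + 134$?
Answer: $-15295$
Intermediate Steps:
$g \left(-139\right) + 134 = 111 \left(-139\right) + 134 = -15429 + 134 = -15295$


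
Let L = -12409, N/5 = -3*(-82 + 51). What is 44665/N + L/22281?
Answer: 21986904/230237 ≈ 95.497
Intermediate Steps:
N = 465 (N = 5*(-3*(-82 + 51)) = 5*(-3*(-31)) = 5*93 = 465)
44665/N + L/22281 = 44665/465 - 12409/22281 = 44665*(1/465) - 12409*1/22281 = 8933/93 - 12409/22281 = 21986904/230237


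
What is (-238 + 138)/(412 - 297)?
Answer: -20/23 ≈ -0.86957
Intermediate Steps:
(-238 + 138)/(412 - 297) = -100/115 = -100*1/115 = -20/23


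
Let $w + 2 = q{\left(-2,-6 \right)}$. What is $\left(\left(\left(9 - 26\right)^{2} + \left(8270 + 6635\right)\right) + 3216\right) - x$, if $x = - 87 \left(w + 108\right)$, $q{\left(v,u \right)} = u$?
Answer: $27110$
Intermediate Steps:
$w = -8$ ($w = -2 - 6 = -8$)
$x = -8700$ ($x = - 87 \left(-8 + 108\right) = \left(-87\right) 100 = -8700$)
$\left(\left(\left(9 - 26\right)^{2} + \left(8270 + 6635\right)\right) + 3216\right) - x = \left(\left(\left(9 - 26\right)^{2} + \left(8270 + 6635\right)\right) + 3216\right) - -8700 = \left(\left(\left(-17\right)^{2} + 14905\right) + 3216\right) + 8700 = \left(\left(289 + 14905\right) + 3216\right) + 8700 = \left(15194 + 3216\right) + 8700 = 18410 + 8700 = 27110$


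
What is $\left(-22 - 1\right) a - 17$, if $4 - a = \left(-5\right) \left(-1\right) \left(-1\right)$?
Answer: $-224$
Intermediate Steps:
$a = 9$ ($a = 4 - \left(-5\right) \left(-1\right) \left(-1\right) = 4 - 5 \left(-1\right) = 4 - -5 = 4 + 5 = 9$)
$\left(-22 - 1\right) a - 17 = \left(-22 - 1\right) 9 - 17 = \left(-23\right) 9 - 17 = -207 - 17 = -224$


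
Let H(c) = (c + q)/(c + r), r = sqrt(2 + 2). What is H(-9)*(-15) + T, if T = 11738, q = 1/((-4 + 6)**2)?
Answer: 46877/4 ≈ 11719.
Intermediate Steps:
q = 1/4 (q = 1/(2**2) = 1/4 ≈ 0.25000)
r = 2 (r = sqrt(4) = 2)
H(c) = (1/4 + c)/(2 + c) (H(c) = (c + 1/4)/(c + 2) = (1/4 + c)/(2 + c))
H(-9)*(-15) + T = ((1/4 - 9)/(2 - 9))*(-15) + 11738 = (-35/4/(-7))*(-15) + 11738 = -1/7*(-35/4)*(-15) + 11738 = (5/4)*(-15) + 11738 = -75/4 + 11738 = 46877/4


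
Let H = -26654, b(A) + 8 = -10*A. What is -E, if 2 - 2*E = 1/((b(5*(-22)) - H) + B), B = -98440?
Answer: -141389/141388 ≈ -1.0000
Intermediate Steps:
b(A) = -8 - 10*A
E = 141389/141388 (E = 1 - 1/(2*(((-8 - 50*(-22)) - 1*(-26654)) - 98440)) = 1 - 1/(2*(((-8 - 10*(-110)) + 26654) - 98440)) = 1 - 1/(2*(((-8 + 1100) + 26654) - 98440)) = 1 - 1/(2*((1092 + 26654) - 98440)) = 1 - 1/(2*(27746 - 98440)) = 1 - ½/(-70694) = 1 - ½*(-1/70694) = 1 + 1/141388 = 141389/141388 ≈ 1.0000)
-E = -1*141389/141388 = -141389/141388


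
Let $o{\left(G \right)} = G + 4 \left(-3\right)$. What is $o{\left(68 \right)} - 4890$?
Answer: $-4834$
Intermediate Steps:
$o{\left(G \right)} = -12 + G$ ($o{\left(G \right)} = G - 12 = -12 + G$)
$o{\left(68 \right)} - 4890 = \left(-12 + 68\right) - 4890 = 56 - 4890 = -4834$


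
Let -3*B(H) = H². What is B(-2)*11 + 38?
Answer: 70/3 ≈ 23.333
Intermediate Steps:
B(H) = -H²/3
B(-2)*11 + 38 = -⅓*(-2)²*11 + 38 = -⅓*4*11 + 38 = -4/3*11 + 38 = -44/3 + 38 = 70/3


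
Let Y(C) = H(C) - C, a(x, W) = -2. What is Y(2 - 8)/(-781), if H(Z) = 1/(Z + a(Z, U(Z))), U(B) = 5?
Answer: -47/6248 ≈ -0.0075224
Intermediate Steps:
H(Z) = 1/(-2 + Z) (H(Z) = 1/(Z - 2) = 1/(-2 + Z))
Y(C) = 1/(-2 + C) - C
Y(2 - 8)/(-781) = ((1 - (2 - 8)*(-2 + (2 - 8)))/(-2 + (2 - 8)))/(-781) = ((1 - 1*(-6)*(-2 - 6))/(-2 - 6))*(-1/781) = ((1 - 1*(-6)*(-8))/(-8))*(-1/781) = -(1 - 48)/8*(-1/781) = -⅛*(-47)*(-1/781) = (47/8)*(-1/781) = -47/6248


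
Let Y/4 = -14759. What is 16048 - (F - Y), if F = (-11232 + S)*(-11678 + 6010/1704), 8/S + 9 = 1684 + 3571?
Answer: -73284911534945/558699 ≈ -1.3117e+8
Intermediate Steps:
Y = -59036 (Y = 4*(-14759) = -59036)
S = 4/2623 (S = 8/(-9 + (1684 + 3571)) = 8/(-9 + 5255) = 8/5246 = 8*(1/5246) = 4/2623 ≈ 0.0015250)
F = 73260894182333/558699 (F = (-11232 + 4/2623)*(-11678 + 6010/1704) = -29461532*(-11678 + 6010*(1/1704))/2623 = -29461532*(-11678 + 3005/852)/2623 = -29461532/2623*(-9946651/852) = 73260894182333/558699 ≈ 1.3113e+8)
16048 - (F - Y) = 16048 - (73260894182333/558699 - 1*(-59036)) = 16048 - (73260894182333/558699 + 59036) = 16048 - 1*73293877536497/558699 = 16048 - 73293877536497/558699 = -73284911534945/558699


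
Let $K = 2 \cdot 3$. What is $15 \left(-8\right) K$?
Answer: $-720$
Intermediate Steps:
$K = 6$
$15 \left(-8\right) K = 15 \left(-8\right) 6 = \left(-120\right) 6 = -720$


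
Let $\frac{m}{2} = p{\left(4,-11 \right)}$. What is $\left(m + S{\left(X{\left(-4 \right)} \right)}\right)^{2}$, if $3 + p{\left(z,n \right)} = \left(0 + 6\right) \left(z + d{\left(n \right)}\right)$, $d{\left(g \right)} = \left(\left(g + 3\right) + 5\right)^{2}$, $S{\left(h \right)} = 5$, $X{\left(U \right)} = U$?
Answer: $24025$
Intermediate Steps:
$d{\left(g \right)} = \left(8 + g\right)^{2}$ ($d{\left(g \right)} = \left(\left(3 + g\right) + 5\right)^{2} = \left(8 + g\right)^{2}$)
$p{\left(z,n \right)} = -3 + 6 z + 6 \left(8 + n\right)^{2}$ ($p{\left(z,n \right)} = -3 + \left(0 + 6\right) \left(z + \left(8 + n\right)^{2}\right) = -3 + 6 \left(z + \left(8 + n\right)^{2}\right) = -3 + \left(6 z + 6 \left(8 + n\right)^{2}\right) = -3 + 6 z + 6 \left(8 + n\right)^{2}$)
$m = 150$ ($m = 2 \left(-3 + 6 \cdot 4 + 6 \left(8 - 11\right)^{2}\right) = 2 \left(-3 + 24 + 6 \left(-3\right)^{2}\right) = 2 \left(-3 + 24 + 6 \cdot 9\right) = 2 \left(-3 + 24 + 54\right) = 2 \cdot 75 = 150$)
$\left(m + S{\left(X{\left(-4 \right)} \right)}\right)^{2} = \left(150 + 5\right)^{2} = 155^{2} = 24025$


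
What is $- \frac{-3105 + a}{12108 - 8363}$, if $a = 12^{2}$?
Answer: $\frac{423}{535} \approx 0.79065$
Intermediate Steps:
$a = 144$
$- \frac{-3105 + a}{12108 - 8363} = - \frac{-3105 + 144}{12108 - 8363} = - \frac{-2961}{3745} = \left(-1\right) \left(- \frac{423}{535}\right) = \frac{423}{535}$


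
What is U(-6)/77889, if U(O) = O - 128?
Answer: -134/77889 ≈ -0.0017204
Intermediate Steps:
U(O) = -128 + O
U(-6)/77889 = (-128 - 6)/77889 = -134*1/77889 = -134/77889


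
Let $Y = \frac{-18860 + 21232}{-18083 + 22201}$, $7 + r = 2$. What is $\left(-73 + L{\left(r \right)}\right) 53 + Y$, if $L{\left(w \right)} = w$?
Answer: $- \frac{8510720}{2059} \approx -4133.4$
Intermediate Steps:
$r = -5$ ($r = -7 + 2 = -5$)
$Y = \frac{1186}{2059}$ ($Y = \frac{2372}{4118} = 2372 \cdot \frac{1}{4118} = \frac{1186}{2059} \approx 0.57601$)
$\left(-73 + L{\left(r \right)}\right) 53 + Y = \left(-73 - 5\right) 53 + \frac{1186}{2059} = \left(-78\right) 53 + \frac{1186}{2059} = -4134 + \frac{1186}{2059} = - \frac{8510720}{2059}$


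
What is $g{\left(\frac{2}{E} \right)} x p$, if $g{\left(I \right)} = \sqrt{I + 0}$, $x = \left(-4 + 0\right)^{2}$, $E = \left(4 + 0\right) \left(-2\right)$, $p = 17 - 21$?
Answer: $- 32 i \approx - 32.0 i$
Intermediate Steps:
$p = -4$
$E = -8$ ($E = 4 \left(-2\right) = -8$)
$x = 16$ ($x = \left(-4\right)^{2} = 16$)
$g{\left(I \right)} = \sqrt{I}$
$g{\left(\frac{2}{E} \right)} x p = \sqrt{\frac{2}{-8}} \cdot 16 \left(-4\right) = \sqrt{2 \left(- \frac{1}{8}\right)} 16 \left(-4\right) = \sqrt{- \frac{1}{4}} \cdot 16 \left(-4\right) = \frac{i}{2} \cdot 16 \left(-4\right) = 8 i \left(-4\right) = - 32 i$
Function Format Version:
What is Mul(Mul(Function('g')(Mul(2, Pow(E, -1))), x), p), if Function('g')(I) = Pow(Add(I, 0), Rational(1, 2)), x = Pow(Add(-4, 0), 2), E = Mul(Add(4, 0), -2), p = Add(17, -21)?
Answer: Mul(-32, I) ≈ Mul(-32.000, I)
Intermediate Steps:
p = -4
E = -8 (E = Mul(4, -2) = -8)
x = 16 (x = Pow(-4, 2) = 16)
Function('g')(I) = Pow(I, Rational(1, 2))
Mul(Mul(Function('g')(Mul(2, Pow(E, -1))), x), p) = Mul(Mul(Pow(Mul(2, Pow(-8, -1)), Rational(1, 2)), 16), -4) = Mul(Mul(Pow(Mul(2, Rational(-1, 8)), Rational(1, 2)), 16), -4) = Mul(Mul(Pow(Rational(-1, 4), Rational(1, 2)), 16), -4) = Mul(Mul(Mul(Rational(1, 2), I), 16), -4) = Mul(Mul(8, I), -4) = Mul(-32, I)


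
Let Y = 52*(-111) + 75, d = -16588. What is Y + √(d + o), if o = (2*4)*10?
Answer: -5697 + 2*I*√4127 ≈ -5697.0 + 128.48*I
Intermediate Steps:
Y = -5697 (Y = -5772 + 75 = -5697)
o = 80 (o = 8*10 = 80)
Y + √(d + o) = -5697 + √(-16588 + 80) = -5697 + √(-16508) = -5697 + 2*I*√4127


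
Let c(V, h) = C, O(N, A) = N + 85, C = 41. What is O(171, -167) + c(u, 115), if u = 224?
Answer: 297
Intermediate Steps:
O(N, A) = 85 + N
c(V, h) = 41
O(171, -167) + c(u, 115) = (85 + 171) + 41 = 256 + 41 = 297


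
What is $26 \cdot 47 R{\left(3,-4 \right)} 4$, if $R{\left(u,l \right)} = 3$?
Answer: $14664$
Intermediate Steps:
$26 \cdot 47 R{\left(3,-4 \right)} 4 = 26 \cdot 47 \cdot 3 \cdot 4 = 1222 \cdot 12 = 14664$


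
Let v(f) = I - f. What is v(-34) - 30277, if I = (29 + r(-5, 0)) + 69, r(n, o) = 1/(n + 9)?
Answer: -120579/4 ≈ -30145.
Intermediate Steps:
r(n, o) = 1/(9 + n)
I = 393/4 (I = (29 + 1/(9 - 5)) + 69 = (29 + 1/4) + 69 = (29 + ¼) + 69 = 117/4 + 69 = 393/4 ≈ 98.250)
v(f) = 393/4 - f
v(-34) - 30277 = (393/4 - 1*(-34)) - 30277 = (393/4 + 34) - 30277 = 529/4 - 30277 = -120579/4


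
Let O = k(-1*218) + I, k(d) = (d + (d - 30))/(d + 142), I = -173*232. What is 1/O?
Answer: -38/1524935 ≈ -2.4919e-5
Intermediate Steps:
I = -40136
k(d) = (-30 + 2*d)/(142 + d) (k(d) = (d + (-30 + d))/(142 + d) = (-30 + 2*d)/(142 + d))
O = -1524935/38 (O = 2*(-15 - 1*218)/(142 - 1*218) - 40136 = 2*(-15 - 218)/(142 - 218) - 40136 = 2*(-233)/(-76) - 40136 = 2*(-1/76)*(-233) - 40136 = 233/38 - 40136 = -1524935/38 ≈ -40130.)
1/O = 1/(-1524935/38) = -38/1524935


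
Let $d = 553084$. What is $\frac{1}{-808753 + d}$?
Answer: $- \frac{1}{255669} \approx -3.9113 \cdot 10^{-6}$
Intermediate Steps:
$\frac{1}{-808753 + d} = \frac{1}{-808753 + 553084} = \frac{1}{-255669} = - \frac{1}{255669}$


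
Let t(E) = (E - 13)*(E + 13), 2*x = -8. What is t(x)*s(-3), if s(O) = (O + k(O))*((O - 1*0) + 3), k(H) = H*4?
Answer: 0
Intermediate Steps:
x = -4 (x = (1/2)*(-8) = -4)
k(H) = 4*H
t(E) = (-13 + E)*(13 + E)
s(O) = 5*O*(3 + O) (s(O) = (O + 4*O)*((O - 1*0) + 3) = (5*O)*((O + 0) + 3) = (5*O)*(O + 3) = (5*O)*(3 + O) = 5*O*(3 + O))
t(x)*s(-3) = (-169 + (-4)**2)*(5*(-3)*(3 - 3)) = (-169 + 16)*(5*(-3)*0) = -153*0 = 0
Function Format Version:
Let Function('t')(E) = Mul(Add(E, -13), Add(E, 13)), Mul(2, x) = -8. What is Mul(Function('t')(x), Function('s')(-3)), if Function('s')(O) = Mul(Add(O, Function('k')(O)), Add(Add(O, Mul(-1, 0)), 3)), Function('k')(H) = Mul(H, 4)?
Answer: 0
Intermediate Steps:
x = -4 (x = Mul(Rational(1, 2), -8) = -4)
Function('k')(H) = Mul(4, H)
Function('t')(E) = Mul(Add(-13, E), Add(13, E))
Function('s')(O) = Mul(5, O, Add(3, O)) (Function('s')(O) = Mul(Add(O, Mul(4, O)), Add(Add(O, Mul(-1, 0)), 3)) = Mul(Mul(5, O), Add(Add(O, 0), 3)) = Mul(Mul(5, O), Add(O, 3)) = Mul(Mul(5, O), Add(3, O)) = Mul(5, O, Add(3, O)))
Mul(Function('t')(x), Function('s')(-3)) = Mul(Add(-169, Pow(-4, 2)), Mul(5, -3, Add(3, -3))) = Mul(Add(-169, 16), Mul(5, -3, 0)) = Mul(-153, 0) = 0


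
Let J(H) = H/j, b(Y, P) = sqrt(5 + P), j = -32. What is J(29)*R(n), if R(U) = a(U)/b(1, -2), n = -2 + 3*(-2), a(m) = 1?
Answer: -29*sqrt(3)/96 ≈ -0.52322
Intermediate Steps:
n = -8 (n = -2 - 6 = -8)
J(H) = -H/32 (J(H) = H/(-32) = H*(-1/32) = -H/32)
R(U) = sqrt(3)/3 (R(U) = 1/sqrt(5 - 2) = 1/sqrt(3) = 1*(sqrt(3)/3) = sqrt(3)/3)
J(29)*R(n) = (-1/32*29)*(sqrt(3)/3) = -29*sqrt(3)/96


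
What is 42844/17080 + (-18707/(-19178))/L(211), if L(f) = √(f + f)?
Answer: 10711/4270 + 18707*√422/8093116 ≈ 2.5559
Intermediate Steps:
L(f) = √2*√f (L(f) = √(2*f) = √2*√f)
42844/17080 + (-18707/(-19178))/L(211) = 42844/17080 + (-18707/(-19178))/((√2*√211)) = 42844*(1/17080) + (-18707*(-1/19178))/(√422) = 10711/4270 + 18707*(√422/422)/19178 = 10711/4270 + 18707*√422/8093116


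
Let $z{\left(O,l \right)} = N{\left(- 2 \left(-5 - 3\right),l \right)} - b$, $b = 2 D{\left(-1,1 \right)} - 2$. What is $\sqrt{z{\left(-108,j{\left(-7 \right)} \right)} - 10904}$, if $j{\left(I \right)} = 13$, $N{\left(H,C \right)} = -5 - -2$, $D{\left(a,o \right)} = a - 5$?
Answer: $i \sqrt{10893} \approx 104.37 i$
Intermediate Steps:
$D{\left(a,o \right)} = -5 + a$
$N{\left(H,C \right)} = -3$ ($N{\left(H,C \right)} = -5 + 2 = -3$)
$b = -14$ ($b = 2 \left(-5 - 1\right) - 2 = 2 \left(-6\right) - 2 = -12 - 2 = -14$)
$z{\left(O,l \right)} = 11$ ($z{\left(O,l \right)} = -3 - -14 = -3 + 14 = 11$)
$\sqrt{z{\left(-108,j{\left(-7 \right)} \right)} - 10904} = \sqrt{11 - 10904} = \sqrt{-10893} = i \sqrt{10893}$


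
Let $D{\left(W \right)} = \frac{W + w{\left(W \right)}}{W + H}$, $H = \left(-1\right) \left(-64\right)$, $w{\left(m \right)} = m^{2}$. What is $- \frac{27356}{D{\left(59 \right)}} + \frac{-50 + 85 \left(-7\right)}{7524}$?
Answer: $- \frac{703304117}{739860} \approx -950.59$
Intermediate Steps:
$H = 64$
$D{\left(W \right)} = \frac{W + W^{2}}{64 + W}$ ($D{\left(W \right)} = \frac{W + W^{2}}{W + 64} = \frac{W + W^{2}}{64 + W}$)
$- \frac{27356}{D{\left(59 \right)}} + \frac{-50 + 85 \left(-7\right)}{7524} = - \frac{27356}{59 \frac{1}{64 + 59} \left(1 + 59\right)} + \frac{-50 + 85 \left(-7\right)}{7524} = - \frac{27356}{59 \cdot \frac{1}{123} \cdot 60} + \left(-50 - 595\right) \frac{1}{7524} = - \frac{27356}{59 \cdot \frac{1}{123} \cdot 60} - \frac{215}{2508} = - \frac{27356}{\frac{1180}{41}} - \frac{215}{2508} = \left(-27356\right) \frac{41}{1180} - \frac{215}{2508} = - \frac{280399}{295} - \frac{215}{2508} = - \frac{703304117}{739860}$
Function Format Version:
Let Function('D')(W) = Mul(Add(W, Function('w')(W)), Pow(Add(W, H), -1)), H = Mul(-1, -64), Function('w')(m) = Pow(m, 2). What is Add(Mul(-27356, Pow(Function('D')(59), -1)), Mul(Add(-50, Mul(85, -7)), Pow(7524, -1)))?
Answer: Rational(-703304117, 739860) ≈ -950.59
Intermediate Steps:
H = 64
Function('D')(W) = Mul(Pow(Add(64, W), -1), Add(W, Pow(W, 2))) (Function('D')(W) = Mul(Add(W, Pow(W, 2)), Pow(Add(W, 64), -1)) = Mul(Add(W, Pow(W, 2)), Pow(Add(64, W), -1)) = Mul(Pow(Add(64, W), -1), Add(W, Pow(W, 2))))
Add(Mul(-27356, Pow(Function('D')(59), -1)), Mul(Add(-50, Mul(85, -7)), Pow(7524, -1))) = Add(Mul(-27356, Pow(Mul(59, Pow(Add(64, 59), -1), Add(1, 59)), -1)), Mul(Add(-50, Mul(85, -7)), Pow(7524, -1))) = Add(Mul(-27356, Pow(Mul(59, Pow(123, -1), 60), -1)), Mul(Add(-50, -595), Rational(1, 7524))) = Add(Mul(-27356, Pow(Mul(59, Rational(1, 123), 60), -1)), Mul(-645, Rational(1, 7524))) = Add(Mul(-27356, Pow(Rational(1180, 41), -1)), Rational(-215, 2508)) = Add(Mul(-27356, Rational(41, 1180)), Rational(-215, 2508)) = Add(Rational(-280399, 295), Rational(-215, 2508)) = Rational(-703304117, 739860)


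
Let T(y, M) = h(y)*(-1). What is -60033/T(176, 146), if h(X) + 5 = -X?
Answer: -60033/181 ≈ -331.67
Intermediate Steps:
h(X) = -5 - X
T(y, M) = 5 + y (T(y, M) = (-5 - y)*(-1) = 5 + y)
-60033/T(176, 146) = -60033/(5 + 176) = -60033/181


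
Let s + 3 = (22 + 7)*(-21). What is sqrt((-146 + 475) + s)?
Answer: I*sqrt(283) ≈ 16.823*I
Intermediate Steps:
s = -612 (s = -3 + (22 + 7)*(-21) = -3 + 29*(-21) = -3 - 609 = -612)
sqrt((-146 + 475) + s) = sqrt((-146 + 475) - 612) = sqrt(329 - 612) = sqrt(-283) = I*sqrt(283)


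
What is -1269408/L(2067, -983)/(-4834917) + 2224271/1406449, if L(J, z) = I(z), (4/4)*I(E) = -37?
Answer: 132039590732189/83867458216707 ≈ 1.5744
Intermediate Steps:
I(E) = -37
L(J, z) = -37
-1269408/L(2067, -983)/(-4834917) + 2224271/1406449 = -1269408/(-37)/(-4834917) + 2224271/1406449 = -1269408*(-1/37)*(-1/4834917) + 2224271*(1/1406449) = (1269408/37)*(-1/4834917) + 2224271/1406449 = -423136/59630643 + 2224271/1406449 = 132039590732189/83867458216707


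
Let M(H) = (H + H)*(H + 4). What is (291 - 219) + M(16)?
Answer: 712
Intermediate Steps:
M(H) = 2*H*(4 + H) (M(H) = (2*H)*(4 + H) = 2*H*(4 + H))
(291 - 219) + M(16) = (291 - 219) + 2*16*(4 + 16) = 72 + 2*16*20 = 72 + 640 = 712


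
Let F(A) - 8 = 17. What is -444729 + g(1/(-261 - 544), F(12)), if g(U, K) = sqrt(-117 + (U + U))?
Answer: -444729 + I*sqrt(75820535)/805 ≈ -4.4473e+5 + 10.817*I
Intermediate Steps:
F(A) = 25 (F(A) = 8 + 17 = 25)
g(U, K) = sqrt(-117 + 2*U)
-444729 + g(1/(-261 - 544), F(12)) = -444729 + sqrt(-117 + 2/(-261 - 544)) = -444729 + sqrt(-117 + 2/(-805)) = -444729 + sqrt(-117 + 2*(-1/805)) = -444729 + sqrt(-117 - 2/805) = -444729 + sqrt(-94187/805) = -444729 + I*sqrt(75820535)/805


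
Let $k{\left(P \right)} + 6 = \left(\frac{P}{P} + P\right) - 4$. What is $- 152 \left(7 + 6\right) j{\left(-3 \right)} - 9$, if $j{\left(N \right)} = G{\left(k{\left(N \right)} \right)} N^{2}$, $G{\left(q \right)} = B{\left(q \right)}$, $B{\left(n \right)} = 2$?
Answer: $-35577$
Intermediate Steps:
$k{\left(P \right)} = -9 + P$ ($k{\left(P \right)} = -6 - \left(4 - P - \frac{P}{P}\right) = -6 + \left(\left(1 + P\right) - 4\right) = -6 + \left(-3 + P\right) = -9 + P$)
$G{\left(q \right)} = 2$
$j{\left(N \right)} = 2 N^{2}$
$- 152 \left(7 + 6\right) j{\left(-3 \right)} - 9 = - 152 \left(7 + 6\right) 2 \left(-3\right)^{2} - 9 = - 152 \cdot 13 \cdot 2 \cdot 9 - 9 = - 152 \cdot 13 \cdot 18 - 9 = \left(-152\right) 234 - 9 = -35568 - 9 = -35577$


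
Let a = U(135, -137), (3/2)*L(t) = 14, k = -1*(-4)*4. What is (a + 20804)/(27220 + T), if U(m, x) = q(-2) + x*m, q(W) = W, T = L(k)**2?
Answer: 20763/245764 ≈ 0.084484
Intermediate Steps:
k = 16 (k = 4*4 = 16)
L(t) = 28/3 (L(t) = (2/3)*14 = 28/3)
T = 784/9 (T = (28/3)**2 = 784/9 ≈ 87.111)
U(m, x) = -2 + m*x (U(m, x) = -2 + x*m = -2 + m*x)
a = -18497 (a = -2 + 135*(-137) = -2 - 18495 = -18497)
(a + 20804)/(27220 + T) = (-18497 + 20804)/(27220 + 784/9) = 2307/(245764/9) = 2307*(9/245764) = 20763/245764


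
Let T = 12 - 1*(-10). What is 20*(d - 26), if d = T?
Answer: -80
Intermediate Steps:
T = 22 (T = 12 + 10 = 22)
d = 22
20*(d - 26) = 20*(22 - 26) = 20*(-4) = -80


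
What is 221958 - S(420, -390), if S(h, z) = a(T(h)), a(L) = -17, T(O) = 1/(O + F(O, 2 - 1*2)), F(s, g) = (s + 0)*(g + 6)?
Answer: 221975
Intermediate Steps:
F(s, g) = s*(6 + g)
T(O) = 1/(7*O) (T(O) = 1/(O + O*(6 + (2 - 1*2))) = 1/(O + O*(6 + (2 - 2))) = 1/(O + O*(6 + 0)) = 1/(O + O*6) = 1/(O + 6*O) = 1/(7*O))
S(h, z) = -17
221958 - S(420, -390) = 221958 - 1*(-17) = 221958 + 17 = 221975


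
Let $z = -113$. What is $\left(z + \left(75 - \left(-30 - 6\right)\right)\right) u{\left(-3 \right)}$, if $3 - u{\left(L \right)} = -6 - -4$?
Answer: $-10$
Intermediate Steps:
$u{\left(L \right)} = 5$ ($u{\left(L \right)} = 3 - \left(-6 - -4\right) = 3 - \left(-6 + 4\right) = 3 - -2 = 3 + 2 = 5$)
$\left(z + \left(75 - \left(-30 - 6\right)\right)\right) u{\left(-3 \right)} = \left(-113 + \left(75 - \left(-30 - 6\right)\right)\right) 5 = \left(-113 + \left(75 - -36\right)\right) 5 = \left(-113 + \left(75 + 36\right)\right) 5 = \left(-113 + 111\right) 5 = \left(-2\right) 5 = -10$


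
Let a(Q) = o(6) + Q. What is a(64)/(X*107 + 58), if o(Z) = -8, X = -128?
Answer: -28/6819 ≈ -0.0041062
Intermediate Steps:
a(Q) = -8 + Q
a(64)/(X*107 + 58) = (-8 + 64)/(-128*107 + 58) = 56/(-13696 + 58) = 56/(-13638) = 56*(-1/13638) = -28/6819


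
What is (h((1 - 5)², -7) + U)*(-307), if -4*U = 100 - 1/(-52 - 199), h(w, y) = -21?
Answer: 14178795/1004 ≈ 14122.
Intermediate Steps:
U = -25101/1004 (U = -(100 - 1/(-52 - 199))/4 = -(100 - 1/(-251))/4 = -(100 - 1*(-1/251))/4 = -(100 + 1/251)/4 = -¼*25101/251 = -25101/1004 ≈ -25.001)
(h((1 - 5)², -7) + U)*(-307) = (-21 - 25101/1004)*(-307) = -46185/1004*(-307) = 14178795/1004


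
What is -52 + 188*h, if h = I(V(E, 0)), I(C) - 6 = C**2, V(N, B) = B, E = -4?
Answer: 1076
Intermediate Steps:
I(C) = 6 + C**2
h = 6 (h = 6 + 0**2 = 6 + 0 = 6)
-52 + 188*h = -52 + 188*6 = -52 + 1128 = 1076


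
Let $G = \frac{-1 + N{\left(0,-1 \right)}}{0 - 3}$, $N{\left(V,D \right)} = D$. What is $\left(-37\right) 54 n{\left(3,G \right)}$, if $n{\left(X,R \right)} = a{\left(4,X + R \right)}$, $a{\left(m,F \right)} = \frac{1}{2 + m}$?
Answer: $-333$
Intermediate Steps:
$G = \frac{2}{3}$ ($G = \frac{-1 - 1}{0 - 3} = - \frac{2}{-3} = \left(-2\right) \left(- \frac{1}{3}\right) = \frac{2}{3} \approx 0.66667$)
$n{\left(X,R \right)} = \frac{1}{6}$ ($n{\left(X,R \right)} = \frac{1}{2 + 4} = \frac{1}{6}$)
$\left(-37\right) 54 n{\left(3,G \right)} = \left(-37\right) 54 \cdot \frac{1}{6} = \left(-1998\right) \frac{1}{6} = -333$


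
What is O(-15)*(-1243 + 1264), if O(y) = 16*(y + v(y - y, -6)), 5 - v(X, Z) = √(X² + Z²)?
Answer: -5376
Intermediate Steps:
v(X, Z) = 5 - √(X² + Z²)
O(y) = -16 + 16*y (O(y) = 16*(y + (5 - √((y - y)² + (-6)²))) = 16*(y + (5 - √(0² + 36))) = 16*(y + (5 - √(0 + 36))) = 16*(y + (5 - √36)) = 16*(y + (5 - 1*6)) = 16*(y + (5 - 6)) = 16*(y - 1) = 16*(-1 + y) = -16 + 16*y)
O(-15)*(-1243 + 1264) = (-16 + 16*(-15))*(-1243 + 1264) = (-16 - 240)*21 = -256*21 = -5376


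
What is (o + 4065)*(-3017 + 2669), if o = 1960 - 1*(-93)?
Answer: -2129064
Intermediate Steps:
o = 2053 (o = 1960 + 93 = 2053)
(o + 4065)*(-3017 + 2669) = (2053 + 4065)*(-3017 + 2669) = 6118*(-348) = -2129064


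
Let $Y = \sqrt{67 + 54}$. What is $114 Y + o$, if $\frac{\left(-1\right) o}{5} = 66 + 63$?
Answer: $609$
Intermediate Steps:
$o = -645$ ($o = - 5 \left(66 + 63\right) = \left(-5\right) 129 = -645$)
$Y = 11$ ($Y = \sqrt{121} = 11$)
$114 Y + o = 114 \cdot 11 - 645 = 1254 - 645 = 609$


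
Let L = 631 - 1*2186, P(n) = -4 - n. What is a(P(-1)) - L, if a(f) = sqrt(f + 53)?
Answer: 1555 + 5*sqrt(2) ≈ 1562.1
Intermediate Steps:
a(f) = sqrt(53 + f)
L = -1555 (L = 631 - 2186 = -1555)
a(P(-1)) - L = sqrt(53 + (-4 - 1*(-1))) - 1*(-1555) = sqrt(53 + (-4 + 1)) + 1555 = sqrt(53 - 3) + 1555 = sqrt(50) + 1555 = 5*sqrt(2) + 1555 = 1555 + 5*sqrt(2)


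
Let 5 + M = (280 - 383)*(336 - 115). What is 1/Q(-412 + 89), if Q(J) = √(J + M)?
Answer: -I*√23091/23091 ≈ -0.0065808*I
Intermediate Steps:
M = -22768 (M = -5 + (280 - 383)*(336 - 115) = -5 - 103*221 = -5 - 22763 = -22768)
Q(J) = √(-22768 + J) (Q(J) = √(J - 22768) = √(-22768 + J))
1/Q(-412 + 89) = 1/(√(-22768 + (-412 + 89))) = 1/(√(-22768 - 323)) = 1/(√(-23091)) = 1/(I*√23091) = -I*√23091/23091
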